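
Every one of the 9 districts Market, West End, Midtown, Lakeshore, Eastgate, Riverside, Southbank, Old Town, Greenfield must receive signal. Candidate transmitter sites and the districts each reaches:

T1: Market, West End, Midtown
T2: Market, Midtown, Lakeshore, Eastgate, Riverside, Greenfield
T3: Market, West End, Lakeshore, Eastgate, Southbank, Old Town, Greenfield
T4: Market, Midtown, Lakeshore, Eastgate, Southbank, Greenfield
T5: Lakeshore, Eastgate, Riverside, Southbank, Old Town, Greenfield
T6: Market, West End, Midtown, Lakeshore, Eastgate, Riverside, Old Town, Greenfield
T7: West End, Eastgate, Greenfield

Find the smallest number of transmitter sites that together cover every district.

T1, T5 together cover {Market, West End, Midtown, Lakeshore, Eastgate, Riverside, Southbank, Old Town, Greenfield} — every district.
No single transmitter site contains all 9 districts, so 2 is optimal.

2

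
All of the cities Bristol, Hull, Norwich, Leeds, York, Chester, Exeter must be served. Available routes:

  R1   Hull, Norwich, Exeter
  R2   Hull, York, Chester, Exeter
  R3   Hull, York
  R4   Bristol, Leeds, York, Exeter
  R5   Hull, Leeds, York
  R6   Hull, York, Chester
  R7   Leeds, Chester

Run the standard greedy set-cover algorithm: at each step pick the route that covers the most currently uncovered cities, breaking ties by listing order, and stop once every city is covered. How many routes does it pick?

Pick 1: R2 covers 4 new cities (Hull, York, Chester, Exeter).
Pick 2: R4 covers 2 new cities (Bristol, Leeds).
Pick 3: R1 covers 1 new cities (Norwich).
Greedy uses 3 routes.

3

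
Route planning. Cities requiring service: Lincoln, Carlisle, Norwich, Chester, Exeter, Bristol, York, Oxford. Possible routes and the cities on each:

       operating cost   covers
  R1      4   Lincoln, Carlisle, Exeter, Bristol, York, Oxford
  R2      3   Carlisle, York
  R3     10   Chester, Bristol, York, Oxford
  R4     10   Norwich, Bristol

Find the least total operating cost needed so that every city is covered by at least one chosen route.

24

R1, R3, R4 cover every city at operating cost 4 + 10 + 10 = 24.
Any cover uses at least 3 routes; among all covering selections none totals below 24.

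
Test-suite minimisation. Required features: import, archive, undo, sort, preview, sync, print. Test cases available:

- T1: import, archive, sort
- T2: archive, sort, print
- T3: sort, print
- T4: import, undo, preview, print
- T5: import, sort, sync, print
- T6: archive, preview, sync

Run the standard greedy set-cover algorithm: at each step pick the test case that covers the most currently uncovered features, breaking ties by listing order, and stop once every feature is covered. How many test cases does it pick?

3

Pick 1: T4 covers 4 new features (import, undo, preview, print).
Pick 2: T1 covers 2 new features (archive, sort).
Pick 3: T5 covers 1 new features (sync).
Greedy uses 3 test cases.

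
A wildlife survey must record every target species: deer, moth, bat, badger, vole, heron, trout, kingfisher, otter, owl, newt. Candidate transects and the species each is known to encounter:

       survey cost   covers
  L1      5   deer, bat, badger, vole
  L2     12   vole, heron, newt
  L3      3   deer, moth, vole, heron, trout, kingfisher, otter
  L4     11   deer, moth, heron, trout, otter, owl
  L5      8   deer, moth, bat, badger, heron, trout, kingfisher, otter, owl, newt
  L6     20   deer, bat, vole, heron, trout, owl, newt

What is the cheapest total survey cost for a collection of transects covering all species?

L3, L5 cover every species at survey cost 3 + 8 = 11.
Any cover uses at least 2 transects; among all covering selections none totals below 11.

11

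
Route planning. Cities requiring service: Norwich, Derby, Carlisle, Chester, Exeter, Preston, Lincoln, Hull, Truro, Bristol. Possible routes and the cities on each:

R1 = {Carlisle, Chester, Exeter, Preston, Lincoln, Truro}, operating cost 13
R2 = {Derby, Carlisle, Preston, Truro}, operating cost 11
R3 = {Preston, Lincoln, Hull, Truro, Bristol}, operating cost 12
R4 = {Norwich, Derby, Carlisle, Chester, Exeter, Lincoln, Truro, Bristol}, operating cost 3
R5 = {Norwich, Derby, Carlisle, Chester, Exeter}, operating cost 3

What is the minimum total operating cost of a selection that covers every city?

R3, R4 cover every city at operating cost 12 + 3 = 15.
Any cover uses at least 2 routes; among all covering selections none totals below 15.

15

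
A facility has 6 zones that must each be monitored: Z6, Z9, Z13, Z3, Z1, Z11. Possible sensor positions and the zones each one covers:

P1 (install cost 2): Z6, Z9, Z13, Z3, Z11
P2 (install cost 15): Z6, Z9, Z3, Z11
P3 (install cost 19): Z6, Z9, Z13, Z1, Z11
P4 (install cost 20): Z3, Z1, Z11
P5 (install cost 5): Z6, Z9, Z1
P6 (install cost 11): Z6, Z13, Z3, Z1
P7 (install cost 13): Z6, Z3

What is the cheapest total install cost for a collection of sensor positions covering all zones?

7

P1, P5 cover every zone at install cost 2 + 5 = 7.
Any cover uses at least 2 sensor positions; among all covering selections none totals below 7.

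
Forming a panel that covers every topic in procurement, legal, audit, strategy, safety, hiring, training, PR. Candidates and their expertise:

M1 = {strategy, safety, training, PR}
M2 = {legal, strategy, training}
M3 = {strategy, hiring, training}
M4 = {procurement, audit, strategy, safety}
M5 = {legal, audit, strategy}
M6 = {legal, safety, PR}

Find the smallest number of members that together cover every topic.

3

M3, M4, M6 together cover {procurement, legal, audit, strategy, safety, hiring, training, PR} — every topic.
No 2 of the 6 members cover everything (all 15 pairs fall short), so 3 is minimum.
Greedy (largest uncovered first) would take M1, M4, M2, M3 — 4 members — but 3 suffice.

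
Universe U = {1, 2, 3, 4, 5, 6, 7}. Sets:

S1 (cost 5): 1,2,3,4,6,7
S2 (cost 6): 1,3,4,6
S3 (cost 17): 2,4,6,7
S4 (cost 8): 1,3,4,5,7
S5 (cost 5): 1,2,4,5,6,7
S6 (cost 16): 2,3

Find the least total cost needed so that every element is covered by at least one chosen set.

S1, S5 cover every element at cost 5 + 5 = 10.
Any cover uses at least 2 sets; among all covering selections none totals below 10.

10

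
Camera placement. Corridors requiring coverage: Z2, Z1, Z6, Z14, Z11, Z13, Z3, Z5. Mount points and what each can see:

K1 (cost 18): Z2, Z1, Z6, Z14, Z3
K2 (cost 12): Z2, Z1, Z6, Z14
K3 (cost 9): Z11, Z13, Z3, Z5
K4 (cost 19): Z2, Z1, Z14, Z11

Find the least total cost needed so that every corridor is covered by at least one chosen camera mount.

21

K2, K3 cover every corridor at cost 12 + 9 = 21.
Any cover uses at least 2 camera mounts; among all covering selections none totals below 21.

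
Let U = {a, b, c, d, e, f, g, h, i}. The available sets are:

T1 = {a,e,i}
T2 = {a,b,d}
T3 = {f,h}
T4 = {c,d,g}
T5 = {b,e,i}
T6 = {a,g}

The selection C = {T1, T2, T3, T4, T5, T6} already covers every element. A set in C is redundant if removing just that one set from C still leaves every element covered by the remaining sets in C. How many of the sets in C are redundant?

4

Drop T1: the rest still cover every element — redundant.
Drop T2: the rest still cover every element — redundant.
Drop T3: f, h uncovered — not redundant.
Drop T4: c uncovered — not redundant.
Drop T5: the rest still cover every element — redundant.
Drop T6: the rest still cover every element — redundant.
4 redundant: T1, T2, T5, T6.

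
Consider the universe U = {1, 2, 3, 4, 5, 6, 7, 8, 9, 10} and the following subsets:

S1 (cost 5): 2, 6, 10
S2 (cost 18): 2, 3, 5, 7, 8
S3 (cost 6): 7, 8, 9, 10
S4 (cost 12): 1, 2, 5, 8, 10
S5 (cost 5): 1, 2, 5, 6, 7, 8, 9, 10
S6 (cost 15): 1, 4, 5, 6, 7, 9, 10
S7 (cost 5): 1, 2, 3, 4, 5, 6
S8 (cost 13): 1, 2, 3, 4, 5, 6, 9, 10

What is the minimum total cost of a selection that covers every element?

10

S5, S7 cover every element at cost 5 + 5 = 10.
Any cover uses at least 2 sets; among all covering selections none totals below 10.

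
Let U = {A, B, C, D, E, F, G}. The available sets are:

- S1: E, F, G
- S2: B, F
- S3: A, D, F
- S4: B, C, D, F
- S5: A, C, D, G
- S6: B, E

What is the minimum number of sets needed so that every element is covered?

3

S1, S2, S5 together cover {A, B, C, D, E, F, G} — every element.
No 2 of the 6 sets cover everything (all 15 pairs fall short), so 3 is minimum.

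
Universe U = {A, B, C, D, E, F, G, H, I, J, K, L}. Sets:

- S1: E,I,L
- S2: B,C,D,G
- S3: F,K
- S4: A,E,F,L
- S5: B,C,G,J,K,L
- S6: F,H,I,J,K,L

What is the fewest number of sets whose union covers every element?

S2, S4, S6 together cover {A, B, C, D, E, F, G, H, I, J, K, L} — every element.
No 2 of the 6 sets cover everything (all 15 pairs fall short), so 3 is minimum.
Greedy (largest uncovered first) would take S5, S4, S6, S2 — 4 sets — but 3 suffice.

3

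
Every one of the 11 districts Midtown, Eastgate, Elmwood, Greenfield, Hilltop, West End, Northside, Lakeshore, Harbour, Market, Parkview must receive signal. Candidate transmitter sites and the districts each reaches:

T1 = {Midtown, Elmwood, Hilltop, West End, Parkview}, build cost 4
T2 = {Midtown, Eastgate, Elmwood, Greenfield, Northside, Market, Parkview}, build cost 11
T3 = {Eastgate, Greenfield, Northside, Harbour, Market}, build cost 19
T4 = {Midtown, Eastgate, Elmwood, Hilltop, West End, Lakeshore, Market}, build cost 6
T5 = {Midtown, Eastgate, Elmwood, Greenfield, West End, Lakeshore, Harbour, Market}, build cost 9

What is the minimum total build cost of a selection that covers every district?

24

T1, T2, T5 cover every district at build cost 4 + 11 + 9 = 24.
Any cover uses at least 3 transmitter sites; among all covering selections none totals below 24.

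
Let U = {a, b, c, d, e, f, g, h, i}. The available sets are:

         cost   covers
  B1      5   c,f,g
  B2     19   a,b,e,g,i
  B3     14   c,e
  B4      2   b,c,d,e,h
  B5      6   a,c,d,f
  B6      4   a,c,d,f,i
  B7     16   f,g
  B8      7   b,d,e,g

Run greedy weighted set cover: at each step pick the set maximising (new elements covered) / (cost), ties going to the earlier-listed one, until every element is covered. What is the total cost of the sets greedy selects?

11

Pick 1: B4 adds 5 new (b, c, d, e, h) at cost 2 (ratio 5/2).
Pick 2: B6 adds 3 new (a, f, i) at cost 4 (ratio 3/4).
Pick 3: B1 adds 1 new (g) at cost 5 (ratio 1/5).
Greedy total cost: 2 + 4 + 5 = 11.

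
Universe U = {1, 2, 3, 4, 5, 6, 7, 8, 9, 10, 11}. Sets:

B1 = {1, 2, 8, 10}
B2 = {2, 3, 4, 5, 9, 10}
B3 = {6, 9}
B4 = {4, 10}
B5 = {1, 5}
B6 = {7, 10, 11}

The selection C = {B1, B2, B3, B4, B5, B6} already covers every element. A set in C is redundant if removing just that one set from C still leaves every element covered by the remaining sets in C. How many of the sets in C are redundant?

Drop B1: 8 uncovered — not redundant.
Drop B2: 3 uncovered — not redundant.
Drop B3: 6 uncovered — not redundant.
Drop B4: the rest still cover every element — redundant.
Drop B5: the rest still cover every element — redundant.
Drop B6: 7, 11 uncovered — not redundant.
2 redundant: B4, B5.

2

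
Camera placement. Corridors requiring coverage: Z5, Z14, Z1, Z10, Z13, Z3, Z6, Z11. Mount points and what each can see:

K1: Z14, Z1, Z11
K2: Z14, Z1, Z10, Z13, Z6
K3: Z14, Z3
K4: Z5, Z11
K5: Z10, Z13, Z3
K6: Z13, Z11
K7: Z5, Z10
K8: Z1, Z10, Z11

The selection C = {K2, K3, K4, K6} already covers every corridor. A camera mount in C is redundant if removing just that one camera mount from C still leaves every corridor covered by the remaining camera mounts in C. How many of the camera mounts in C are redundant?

Drop K2: Z1, Z10, Z6 uncovered — not redundant.
Drop K3: Z3 uncovered — not redundant.
Drop K4: Z5 uncovered — not redundant.
Drop K6: the rest still cover every corridor — redundant.
1 redundant: K6.

1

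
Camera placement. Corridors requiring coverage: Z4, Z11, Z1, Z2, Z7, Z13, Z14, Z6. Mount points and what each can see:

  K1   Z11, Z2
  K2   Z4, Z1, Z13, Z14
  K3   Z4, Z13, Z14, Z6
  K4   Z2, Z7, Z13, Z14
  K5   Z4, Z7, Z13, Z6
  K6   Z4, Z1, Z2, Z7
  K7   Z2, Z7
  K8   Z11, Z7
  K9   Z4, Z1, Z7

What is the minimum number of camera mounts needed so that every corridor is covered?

3

K1, K2, K5 together cover {Z4, Z11, Z1, Z2, Z7, Z13, Z14, Z6} — every corridor.
No 2 of the 9 camera mounts cover everything (all 36 pairs fall short), so 3 is minimum.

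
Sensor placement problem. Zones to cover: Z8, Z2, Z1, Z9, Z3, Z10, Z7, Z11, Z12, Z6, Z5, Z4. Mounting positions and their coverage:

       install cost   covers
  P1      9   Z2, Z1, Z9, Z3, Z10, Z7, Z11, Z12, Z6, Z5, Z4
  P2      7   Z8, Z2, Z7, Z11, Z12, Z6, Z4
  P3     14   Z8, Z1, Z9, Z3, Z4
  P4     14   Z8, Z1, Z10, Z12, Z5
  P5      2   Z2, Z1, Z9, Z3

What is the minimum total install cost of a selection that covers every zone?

16

P1, P2 cover every zone at install cost 9 + 7 = 16.
Any cover uses at least 2 sensor positions; among all covering selections none totals below 16.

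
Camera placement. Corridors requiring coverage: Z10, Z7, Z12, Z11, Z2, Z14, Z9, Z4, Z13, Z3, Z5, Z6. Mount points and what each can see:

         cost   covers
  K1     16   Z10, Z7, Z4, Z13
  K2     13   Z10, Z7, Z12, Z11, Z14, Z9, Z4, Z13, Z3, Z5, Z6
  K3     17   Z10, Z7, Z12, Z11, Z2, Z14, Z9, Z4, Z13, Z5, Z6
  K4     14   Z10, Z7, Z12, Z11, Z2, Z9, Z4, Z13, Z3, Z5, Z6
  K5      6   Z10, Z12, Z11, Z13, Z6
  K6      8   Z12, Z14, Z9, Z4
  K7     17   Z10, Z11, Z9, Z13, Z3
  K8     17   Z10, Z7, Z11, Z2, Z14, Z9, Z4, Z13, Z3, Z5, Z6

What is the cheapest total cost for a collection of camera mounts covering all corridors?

22

K4, K6 cover every corridor at cost 14 + 8 = 22.
Any cover uses at least 2 camera mounts; among all covering selections none totals below 22.
Greedy by coverage-per-cost would pick K2, K4 for 27 — worse than the optimum 22.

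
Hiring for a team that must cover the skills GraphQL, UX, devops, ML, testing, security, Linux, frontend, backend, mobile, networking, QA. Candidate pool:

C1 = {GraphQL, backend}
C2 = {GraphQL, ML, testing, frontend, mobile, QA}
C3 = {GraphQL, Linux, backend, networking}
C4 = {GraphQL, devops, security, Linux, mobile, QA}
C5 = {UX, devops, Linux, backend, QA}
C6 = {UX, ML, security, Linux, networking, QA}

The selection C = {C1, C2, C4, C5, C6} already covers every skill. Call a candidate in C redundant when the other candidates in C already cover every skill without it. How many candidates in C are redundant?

3

Drop C1: the rest still cover every skill — redundant.
Drop C2: testing, frontend uncovered — not redundant.
Drop C4: the rest still cover every skill — redundant.
Drop C5: the rest still cover every skill — redundant.
Drop C6: networking uncovered — not redundant.
3 redundant: C1, C4, C5.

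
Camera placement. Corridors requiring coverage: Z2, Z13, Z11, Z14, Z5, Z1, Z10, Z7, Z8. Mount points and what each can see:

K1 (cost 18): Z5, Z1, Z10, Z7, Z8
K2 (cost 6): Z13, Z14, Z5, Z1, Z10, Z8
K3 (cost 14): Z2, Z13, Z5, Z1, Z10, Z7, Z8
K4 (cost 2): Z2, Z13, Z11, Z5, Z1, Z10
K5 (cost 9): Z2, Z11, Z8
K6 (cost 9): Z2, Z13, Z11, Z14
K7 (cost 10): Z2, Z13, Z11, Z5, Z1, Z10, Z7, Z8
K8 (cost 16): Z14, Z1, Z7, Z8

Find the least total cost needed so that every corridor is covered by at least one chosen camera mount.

K2, K7 cover every corridor at cost 6 + 10 = 16.
Any cover uses at least 2 camera mounts; among all covering selections none totals below 16.
Greedy by coverage-per-cost would pick K4, K2, K7 for 18 — worse than the optimum 16.

16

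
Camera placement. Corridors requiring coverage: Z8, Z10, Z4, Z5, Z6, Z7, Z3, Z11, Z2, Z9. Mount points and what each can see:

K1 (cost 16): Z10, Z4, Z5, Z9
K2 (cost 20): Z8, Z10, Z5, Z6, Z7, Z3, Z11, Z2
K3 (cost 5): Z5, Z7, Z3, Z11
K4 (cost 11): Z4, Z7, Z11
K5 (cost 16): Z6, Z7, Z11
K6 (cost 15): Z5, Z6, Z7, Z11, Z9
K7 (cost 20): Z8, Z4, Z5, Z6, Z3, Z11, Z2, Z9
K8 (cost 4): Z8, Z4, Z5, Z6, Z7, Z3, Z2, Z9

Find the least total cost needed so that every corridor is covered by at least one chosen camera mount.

24

K2, K8 cover every corridor at cost 20 + 4 = 24.
Any cover uses at least 2 camera mounts; among all covering selections none totals below 24.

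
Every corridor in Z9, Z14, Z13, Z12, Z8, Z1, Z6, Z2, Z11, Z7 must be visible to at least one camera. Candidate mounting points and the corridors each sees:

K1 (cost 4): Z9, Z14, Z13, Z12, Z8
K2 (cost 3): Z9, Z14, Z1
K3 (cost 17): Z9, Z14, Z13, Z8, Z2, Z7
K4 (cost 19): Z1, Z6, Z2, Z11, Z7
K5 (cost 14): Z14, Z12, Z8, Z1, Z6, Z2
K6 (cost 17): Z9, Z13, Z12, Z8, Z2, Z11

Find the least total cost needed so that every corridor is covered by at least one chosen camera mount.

K1, K4 cover every corridor at cost 4 + 19 = 23.
Any cover uses at least 2 camera mounts; among all covering selections none totals below 23.

23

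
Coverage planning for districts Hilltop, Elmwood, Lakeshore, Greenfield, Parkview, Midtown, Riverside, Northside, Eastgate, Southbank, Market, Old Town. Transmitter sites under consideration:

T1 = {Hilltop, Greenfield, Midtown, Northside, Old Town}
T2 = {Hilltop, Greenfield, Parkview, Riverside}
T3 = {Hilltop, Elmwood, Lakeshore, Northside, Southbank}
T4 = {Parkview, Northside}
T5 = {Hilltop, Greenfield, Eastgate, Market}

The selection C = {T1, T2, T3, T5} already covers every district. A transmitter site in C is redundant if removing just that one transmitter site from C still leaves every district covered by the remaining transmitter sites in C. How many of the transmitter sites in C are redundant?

Drop T1: Midtown, Old Town uncovered — not redundant.
Drop T2: Parkview, Riverside uncovered — not redundant.
Drop T3: Elmwood, Lakeshore, Southbank uncovered — not redundant.
Drop T5: Eastgate, Market uncovered — not redundant.
None of the transmitter sites in C is redundant.

0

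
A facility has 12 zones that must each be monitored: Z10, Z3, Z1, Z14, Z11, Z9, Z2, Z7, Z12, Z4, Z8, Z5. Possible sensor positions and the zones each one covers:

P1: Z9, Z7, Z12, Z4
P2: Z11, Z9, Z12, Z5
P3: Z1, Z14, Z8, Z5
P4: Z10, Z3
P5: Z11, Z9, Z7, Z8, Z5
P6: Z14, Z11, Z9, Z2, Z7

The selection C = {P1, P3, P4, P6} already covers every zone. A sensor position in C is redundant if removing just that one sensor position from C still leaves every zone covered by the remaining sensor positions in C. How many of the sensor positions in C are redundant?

Drop P1: Z12, Z4 uncovered — not redundant.
Drop P3: Z1, Z8, Z5 uncovered — not redundant.
Drop P4: Z10, Z3 uncovered — not redundant.
Drop P6: Z11, Z2 uncovered — not redundant.
None of the sensor positions in C is redundant.

0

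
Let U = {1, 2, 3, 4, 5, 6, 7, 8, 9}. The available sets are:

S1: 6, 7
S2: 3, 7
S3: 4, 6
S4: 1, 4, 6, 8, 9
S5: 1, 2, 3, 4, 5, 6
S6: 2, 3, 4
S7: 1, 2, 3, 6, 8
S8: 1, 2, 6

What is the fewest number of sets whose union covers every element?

S1, S4, S5 together cover {1, 2, 3, 4, 5, 6, 7, 8, 9} — every element.
No 2 of the 8 sets cover everything (all 28 pairs fall short), so 3 is minimum.

3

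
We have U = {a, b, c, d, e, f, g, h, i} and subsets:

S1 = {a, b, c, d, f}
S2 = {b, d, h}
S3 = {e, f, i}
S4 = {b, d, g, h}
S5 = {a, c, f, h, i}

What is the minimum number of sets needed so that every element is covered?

S1, S3, S4 together cover {a, b, c, d, e, f, g, h, i} — every element.
No 2 of the 5 sets cover everything (all 10 pairs fall short), so 3 is minimum.

3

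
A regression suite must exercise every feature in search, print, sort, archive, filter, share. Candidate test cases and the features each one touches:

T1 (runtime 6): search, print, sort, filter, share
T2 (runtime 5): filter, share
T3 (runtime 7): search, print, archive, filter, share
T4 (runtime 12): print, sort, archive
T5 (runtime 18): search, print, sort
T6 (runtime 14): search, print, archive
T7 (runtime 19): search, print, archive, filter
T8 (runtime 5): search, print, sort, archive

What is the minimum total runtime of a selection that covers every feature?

10

T2, T8 cover every feature at runtime 5 + 5 = 10.
Any cover uses at least 2 test cases; among all covering selections none totals below 10.
Greedy by coverage-per-runtime would pick T1, T8 for 11 — worse than the optimum 10.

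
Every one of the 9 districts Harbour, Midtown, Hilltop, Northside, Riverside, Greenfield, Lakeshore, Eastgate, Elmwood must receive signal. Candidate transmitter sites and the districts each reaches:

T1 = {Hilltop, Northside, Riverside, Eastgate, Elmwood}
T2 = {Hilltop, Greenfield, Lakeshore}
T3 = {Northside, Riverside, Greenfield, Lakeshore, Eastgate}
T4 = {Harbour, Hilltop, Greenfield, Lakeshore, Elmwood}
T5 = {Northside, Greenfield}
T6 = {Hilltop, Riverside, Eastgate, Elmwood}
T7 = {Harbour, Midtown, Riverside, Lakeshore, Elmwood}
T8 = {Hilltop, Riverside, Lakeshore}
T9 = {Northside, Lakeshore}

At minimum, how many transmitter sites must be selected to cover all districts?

3

T1, T2, T7 together cover {Harbour, Midtown, Hilltop, Northside, Riverside, Greenfield, Lakeshore, Eastgate, Elmwood} — every district.
No 2 of the 9 transmitter sites cover everything (all 36 pairs fall short), so 3 is minimum.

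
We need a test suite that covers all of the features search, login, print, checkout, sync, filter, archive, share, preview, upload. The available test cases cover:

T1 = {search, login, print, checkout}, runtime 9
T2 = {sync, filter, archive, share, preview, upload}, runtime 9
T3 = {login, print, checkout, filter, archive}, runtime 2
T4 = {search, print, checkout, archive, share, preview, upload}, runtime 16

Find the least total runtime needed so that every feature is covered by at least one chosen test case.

T1, T2 cover every feature at runtime 9 + 9 = 18.
Any cover uses at least 2 test cases; among all covering selections none totals below 18.

18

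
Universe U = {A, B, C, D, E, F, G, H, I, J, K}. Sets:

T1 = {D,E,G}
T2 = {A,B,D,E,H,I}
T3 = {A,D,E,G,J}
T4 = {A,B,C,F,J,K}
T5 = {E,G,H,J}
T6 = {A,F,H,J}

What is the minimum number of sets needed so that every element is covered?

3

T1, T2, T4 together cover {A, B, C, D, E, F, G, H, I, J, K} — every element.
No 2 of the 6 sets cover everything (all 15 pairs fall short), so 3 is minimum.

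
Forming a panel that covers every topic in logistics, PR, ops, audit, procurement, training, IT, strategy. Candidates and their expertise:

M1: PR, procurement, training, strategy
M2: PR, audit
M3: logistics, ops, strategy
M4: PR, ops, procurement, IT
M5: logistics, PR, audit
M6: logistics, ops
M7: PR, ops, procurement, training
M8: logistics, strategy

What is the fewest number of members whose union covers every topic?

3

M1, M4, M5 together cover {logistics, PR, ops, audit, procurement, training, IT, strategy} — every topic.
No 2 of the 8 members cover everything (all 28 pairs fall short), so 3 is minimum.
Greedy (largest uncovered first) would take M1, M3, M2, M4 — 4 members — but 3 suffice.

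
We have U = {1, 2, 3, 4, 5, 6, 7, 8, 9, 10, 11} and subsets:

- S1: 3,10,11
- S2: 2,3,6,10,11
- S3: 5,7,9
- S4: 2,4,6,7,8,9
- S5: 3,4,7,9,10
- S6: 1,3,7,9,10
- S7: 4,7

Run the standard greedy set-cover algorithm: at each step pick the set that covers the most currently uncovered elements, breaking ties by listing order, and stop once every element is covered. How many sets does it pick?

4

Pick 1: S4 covers 6 new elements (2, 4, 6, 7, 8, 9).
Pick 2: S1 covers 3 new elements (3, 10, 11).
Pick 3: S3 covers 1 new elements (5).
Pick 4: S6 covers 1 new elements (1).
Greedy uses 4 sets.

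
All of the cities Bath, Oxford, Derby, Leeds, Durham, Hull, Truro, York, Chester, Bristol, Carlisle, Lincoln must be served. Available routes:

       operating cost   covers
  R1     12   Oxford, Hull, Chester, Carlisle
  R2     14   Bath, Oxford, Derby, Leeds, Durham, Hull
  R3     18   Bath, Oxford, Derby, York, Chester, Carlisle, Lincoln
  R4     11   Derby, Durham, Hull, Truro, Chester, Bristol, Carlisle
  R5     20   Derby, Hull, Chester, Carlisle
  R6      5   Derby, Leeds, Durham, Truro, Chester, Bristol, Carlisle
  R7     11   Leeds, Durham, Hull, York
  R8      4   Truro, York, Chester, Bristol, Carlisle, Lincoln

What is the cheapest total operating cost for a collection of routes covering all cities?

18

R2, R8 cover every city at operating cost 14 + 4 = 18.
Any cover uses at least 2 routes; among all covering selections none totals below 18.
Greedy by coverage-per-operating cost would pick R8, R6, R2 for 23 — worse than the optimum 18.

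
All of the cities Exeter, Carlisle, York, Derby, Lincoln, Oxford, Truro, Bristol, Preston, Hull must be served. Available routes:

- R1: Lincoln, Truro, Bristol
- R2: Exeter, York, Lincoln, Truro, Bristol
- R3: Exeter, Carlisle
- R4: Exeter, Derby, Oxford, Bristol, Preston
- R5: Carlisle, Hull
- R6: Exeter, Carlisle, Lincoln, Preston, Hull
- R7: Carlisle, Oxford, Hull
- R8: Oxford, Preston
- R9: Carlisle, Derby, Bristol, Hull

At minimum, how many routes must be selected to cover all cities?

3

R2, R4, R5 together cover {Exeter, Carlisle, York, Derby, Lincoln, Oxford, Truro, Bristol, Preston, Hull} — every city.
No 2 of the 9 routes cover everything (all 36 pairs fall short), so 3 is minimum.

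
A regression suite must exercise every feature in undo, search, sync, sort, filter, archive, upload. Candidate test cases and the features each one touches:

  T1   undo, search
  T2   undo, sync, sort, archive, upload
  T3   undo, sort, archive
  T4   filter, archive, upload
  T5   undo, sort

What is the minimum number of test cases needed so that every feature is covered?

3

T1, T2, T4 together cover {undo, search, sync, sort, filter, archive, upload} — every feature.
No 2 of the 5 test cases cover everything (all 10 pairs fall short), so 3 is minimum.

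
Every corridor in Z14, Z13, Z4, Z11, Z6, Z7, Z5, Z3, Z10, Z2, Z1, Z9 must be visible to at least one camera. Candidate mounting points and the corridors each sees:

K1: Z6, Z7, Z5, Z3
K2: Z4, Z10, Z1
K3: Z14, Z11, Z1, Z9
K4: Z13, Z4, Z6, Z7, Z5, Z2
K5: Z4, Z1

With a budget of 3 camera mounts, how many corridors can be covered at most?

11

Choosing K1, K3, K4 covers {Z14, Z13, Z4, Z11, Z6, Z7, Z5, Z3, Z2, Z1, Z9} — 11 corridors.
No choice of 3 camera mounts does better; here Z10 is left uncovered.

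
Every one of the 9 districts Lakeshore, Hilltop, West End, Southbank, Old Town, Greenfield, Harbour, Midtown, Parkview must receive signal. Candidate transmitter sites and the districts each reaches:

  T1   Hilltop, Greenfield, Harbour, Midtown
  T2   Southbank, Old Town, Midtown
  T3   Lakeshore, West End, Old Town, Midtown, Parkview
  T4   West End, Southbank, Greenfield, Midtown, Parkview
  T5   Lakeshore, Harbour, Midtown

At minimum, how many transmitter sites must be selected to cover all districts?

3

T1, T2, T3 together cover {Lakeshore, Hilltop, West End, Southbank, Old Town, Greenfield, Harbour, Midtown, Parkview} — every district.
No 2 of the 5 transmitter sites cover everything (all 10 pairs fall short), so 3 is minimum.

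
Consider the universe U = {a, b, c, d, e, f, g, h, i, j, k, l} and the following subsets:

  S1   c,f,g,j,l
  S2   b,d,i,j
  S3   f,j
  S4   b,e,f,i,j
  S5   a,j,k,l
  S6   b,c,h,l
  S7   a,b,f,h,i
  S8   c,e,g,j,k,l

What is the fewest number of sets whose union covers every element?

S2, S7, S8 together cover {a, b, c, d, e, f, g, h, i, j, k, l} — every element.
No 2 of the 8 sets cover everything (all 28 pairs fall short), so 3 is minimum.

3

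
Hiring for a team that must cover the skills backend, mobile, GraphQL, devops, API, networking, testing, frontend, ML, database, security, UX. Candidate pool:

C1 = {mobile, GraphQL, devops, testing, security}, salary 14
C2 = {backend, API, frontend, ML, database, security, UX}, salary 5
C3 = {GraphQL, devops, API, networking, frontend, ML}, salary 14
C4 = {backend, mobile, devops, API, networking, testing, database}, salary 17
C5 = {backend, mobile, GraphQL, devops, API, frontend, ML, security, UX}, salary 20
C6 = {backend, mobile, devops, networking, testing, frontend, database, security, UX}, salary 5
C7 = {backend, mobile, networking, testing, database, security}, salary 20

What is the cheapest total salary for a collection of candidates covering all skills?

19

C3, C6 cover every skill at salary 14 + 5 = 19.
Any cover uses at least 2 candidates; among all covering selections none totals below 19.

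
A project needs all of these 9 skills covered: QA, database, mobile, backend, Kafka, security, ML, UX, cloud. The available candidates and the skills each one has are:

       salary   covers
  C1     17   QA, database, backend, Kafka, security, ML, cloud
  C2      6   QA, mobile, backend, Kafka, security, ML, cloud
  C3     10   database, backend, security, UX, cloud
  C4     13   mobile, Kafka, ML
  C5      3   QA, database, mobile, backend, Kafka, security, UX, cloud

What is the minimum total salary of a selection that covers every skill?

9

C2, C5 cover every skill at salary 6 + 3 = 9.
Any cover uses at least 2 candidates; among all covering selections none totals below 9.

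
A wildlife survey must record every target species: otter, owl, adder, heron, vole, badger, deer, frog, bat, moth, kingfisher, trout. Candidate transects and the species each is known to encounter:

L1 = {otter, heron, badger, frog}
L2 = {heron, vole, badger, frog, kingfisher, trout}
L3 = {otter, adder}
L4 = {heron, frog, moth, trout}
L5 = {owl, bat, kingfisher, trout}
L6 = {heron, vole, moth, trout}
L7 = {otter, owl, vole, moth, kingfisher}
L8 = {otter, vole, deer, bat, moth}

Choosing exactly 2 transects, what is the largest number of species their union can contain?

Choosing L2, L8 covers {otter, heron, vole, badger, deer, frog, bat, moth, kingfisher, trout} — 10 species.
No choice of 2 transects does better; here owl, adder are left uncovered.

10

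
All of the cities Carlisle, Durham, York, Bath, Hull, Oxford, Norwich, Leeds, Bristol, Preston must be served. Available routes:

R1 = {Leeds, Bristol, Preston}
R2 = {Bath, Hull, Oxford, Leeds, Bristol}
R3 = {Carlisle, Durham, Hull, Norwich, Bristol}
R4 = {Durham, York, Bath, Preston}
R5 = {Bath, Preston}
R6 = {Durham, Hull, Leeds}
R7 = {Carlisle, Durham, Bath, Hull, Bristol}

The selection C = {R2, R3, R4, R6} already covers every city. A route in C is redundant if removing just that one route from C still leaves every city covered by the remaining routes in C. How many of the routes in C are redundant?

Drop R2: Oxford uncovered — not redundant.
Drop R3: Carlisle, Norwich uncovered — not redundant.
Drop R4: York, Preston uncovered — not redundant.
Drop R6: the rest still cover every city — redundant.
1 redundant: R6.

1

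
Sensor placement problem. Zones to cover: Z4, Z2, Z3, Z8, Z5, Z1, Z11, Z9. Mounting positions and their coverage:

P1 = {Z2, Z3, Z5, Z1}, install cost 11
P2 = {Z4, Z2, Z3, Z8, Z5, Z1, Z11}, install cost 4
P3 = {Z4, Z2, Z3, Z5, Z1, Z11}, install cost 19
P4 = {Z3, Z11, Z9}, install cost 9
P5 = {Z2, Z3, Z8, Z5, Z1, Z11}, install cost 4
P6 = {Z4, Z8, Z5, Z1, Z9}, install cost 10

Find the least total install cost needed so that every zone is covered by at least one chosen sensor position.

13

P2, P4 cover every zone at install cost 4 + 9 = 13.
Any cover uses at least 2 sensor positions; among all covering selections none totals below 13.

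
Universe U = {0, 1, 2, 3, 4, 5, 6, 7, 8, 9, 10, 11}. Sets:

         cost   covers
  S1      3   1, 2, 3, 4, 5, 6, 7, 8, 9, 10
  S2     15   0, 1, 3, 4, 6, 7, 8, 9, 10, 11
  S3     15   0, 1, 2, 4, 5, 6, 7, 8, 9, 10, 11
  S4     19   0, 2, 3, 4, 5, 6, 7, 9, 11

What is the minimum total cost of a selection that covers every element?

18

S1, S2 cover every element at cost 3 + 15 = 18.
Any cover uses at least 2 sets; among all covering selections none totals below 18.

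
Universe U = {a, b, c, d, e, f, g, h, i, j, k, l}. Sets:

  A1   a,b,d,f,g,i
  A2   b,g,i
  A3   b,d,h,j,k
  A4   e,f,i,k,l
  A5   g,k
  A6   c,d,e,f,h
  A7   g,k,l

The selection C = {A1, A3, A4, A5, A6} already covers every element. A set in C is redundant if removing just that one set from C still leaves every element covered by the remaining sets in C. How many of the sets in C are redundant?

1

Drop A1: a uncovered — not redundant.
Drop A3: j uncovered — not redundant.
Drop A4: l uncovered — not redundant.
Drop A5: the rest still cover every element — redundant.
Drop A6: c uncovered — not redundant.
1 redundant: A5.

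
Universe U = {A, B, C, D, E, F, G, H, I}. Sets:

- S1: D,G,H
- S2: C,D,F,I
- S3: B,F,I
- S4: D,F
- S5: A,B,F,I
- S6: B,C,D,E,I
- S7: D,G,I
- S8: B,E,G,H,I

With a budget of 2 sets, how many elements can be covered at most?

8

Choosing S2, S8 covers {B, C, D, E, F, G, H, I} — 8 elements.
No choice of 2 sets does better; here A is left uncovered.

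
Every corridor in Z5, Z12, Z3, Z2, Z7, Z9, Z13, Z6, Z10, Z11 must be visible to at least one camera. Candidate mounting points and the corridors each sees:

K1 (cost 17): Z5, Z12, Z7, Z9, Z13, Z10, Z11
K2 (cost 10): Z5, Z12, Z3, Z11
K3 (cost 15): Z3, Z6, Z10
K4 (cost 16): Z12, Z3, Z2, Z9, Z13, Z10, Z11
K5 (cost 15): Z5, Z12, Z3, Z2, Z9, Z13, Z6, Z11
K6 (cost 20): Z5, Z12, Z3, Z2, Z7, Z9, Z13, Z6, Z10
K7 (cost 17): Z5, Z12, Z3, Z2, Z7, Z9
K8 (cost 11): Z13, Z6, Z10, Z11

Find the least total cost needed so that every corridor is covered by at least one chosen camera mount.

K7, K8 cover every corridor at cost 17 + 11 = 28.
Any cover uses at least 2 camera mounts; among all covering selections none totals below 28.
Greedy by coverage-per-cost would pick K5, K1 for 32 — worse than the optimum 28.

28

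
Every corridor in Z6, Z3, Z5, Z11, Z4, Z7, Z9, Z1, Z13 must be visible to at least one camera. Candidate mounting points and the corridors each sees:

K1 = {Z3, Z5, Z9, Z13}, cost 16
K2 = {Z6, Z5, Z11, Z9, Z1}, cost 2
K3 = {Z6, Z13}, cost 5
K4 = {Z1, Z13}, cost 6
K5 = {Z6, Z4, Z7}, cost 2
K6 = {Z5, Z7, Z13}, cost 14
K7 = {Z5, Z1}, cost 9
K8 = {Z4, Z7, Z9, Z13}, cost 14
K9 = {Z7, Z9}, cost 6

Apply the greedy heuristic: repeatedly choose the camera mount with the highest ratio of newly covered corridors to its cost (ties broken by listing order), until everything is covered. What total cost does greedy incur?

25

Pick 1: K2 adds 5 new (Z6, Z5, Z11, Z9, Z1) at cost 2 (ratio 5/2).
Pick 2: K5 adds 2 new (Z4, Z7) at cost 2 (ratio 2/2).
Pick 3: K3 adds 1 new (Z13) at cost 5 (ratio 1/5).
Pick 4: K1 adds 1 new (Z3) at cost 16 (ratio 1/16).
Greedy total cost: 2 + 2 + 5 + 16 = 25. (The true optimum is 20, so greedy overshoots here.)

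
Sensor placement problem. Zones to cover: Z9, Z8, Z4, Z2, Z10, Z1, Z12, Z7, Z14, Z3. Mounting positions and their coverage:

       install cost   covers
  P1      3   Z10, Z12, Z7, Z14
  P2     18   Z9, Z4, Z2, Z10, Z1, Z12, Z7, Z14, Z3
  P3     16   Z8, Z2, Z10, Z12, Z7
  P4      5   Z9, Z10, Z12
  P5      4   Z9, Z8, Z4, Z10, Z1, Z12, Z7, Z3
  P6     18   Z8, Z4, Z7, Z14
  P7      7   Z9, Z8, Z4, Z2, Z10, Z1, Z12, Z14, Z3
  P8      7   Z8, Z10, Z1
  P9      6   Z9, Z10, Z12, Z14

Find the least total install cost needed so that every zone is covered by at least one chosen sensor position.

P1, P7 cover every zone at install cost 3 + 7 = 10.
Any cover uses at least 2 sensor positions; among all covering selections none totals below 10.
Greedy by coverage-per-install cost would pick P5, P1, P7 for 14 — worse than the optimum 10.

10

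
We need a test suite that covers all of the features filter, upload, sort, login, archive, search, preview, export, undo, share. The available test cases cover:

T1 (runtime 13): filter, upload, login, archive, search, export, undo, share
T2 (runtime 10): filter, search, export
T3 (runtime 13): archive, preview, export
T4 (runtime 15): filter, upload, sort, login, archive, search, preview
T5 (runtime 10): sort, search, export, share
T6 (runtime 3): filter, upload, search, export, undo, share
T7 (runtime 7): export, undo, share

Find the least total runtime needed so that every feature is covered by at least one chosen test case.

T4, T6 cover every feature at runtime 15 + 3 = 18.
Any cover uses at least 2 test cases; among all covering selections none totals below 18.

18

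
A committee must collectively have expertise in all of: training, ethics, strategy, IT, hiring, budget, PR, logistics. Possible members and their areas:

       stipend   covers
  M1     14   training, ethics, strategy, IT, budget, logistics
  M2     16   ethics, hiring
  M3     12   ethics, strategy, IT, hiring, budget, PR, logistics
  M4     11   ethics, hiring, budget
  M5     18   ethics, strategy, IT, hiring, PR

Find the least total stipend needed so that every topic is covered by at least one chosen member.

M1, M3 cover every topic at stipend 14 + 12 = 26.
Any cover uses at least 2 members; among all covering selections none totals below 26.

26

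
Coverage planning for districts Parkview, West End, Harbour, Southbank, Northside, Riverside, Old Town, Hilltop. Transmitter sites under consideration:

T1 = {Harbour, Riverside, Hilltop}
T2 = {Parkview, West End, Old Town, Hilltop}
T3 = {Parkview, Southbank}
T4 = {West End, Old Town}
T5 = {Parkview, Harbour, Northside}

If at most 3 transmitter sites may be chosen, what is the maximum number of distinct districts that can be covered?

Choosing T1, T2, T3 covers {Parkview, West End, Harbour, Southbank, Riverside, Old Town, Hilltop} — 7 districts.
No choice of 3 transmitter sites does better; here Northside is left uncovered.

7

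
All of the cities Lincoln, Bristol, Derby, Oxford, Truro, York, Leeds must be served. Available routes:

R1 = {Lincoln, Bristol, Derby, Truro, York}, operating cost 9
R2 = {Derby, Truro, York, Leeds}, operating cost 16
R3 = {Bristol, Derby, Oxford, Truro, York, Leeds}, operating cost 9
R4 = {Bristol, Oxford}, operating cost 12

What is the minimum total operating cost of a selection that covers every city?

R1, R3 cover every city at operating cost 9 + 9 = 18.
Any cover uses at least 2 routes; among all covering selections none totals below 18.

18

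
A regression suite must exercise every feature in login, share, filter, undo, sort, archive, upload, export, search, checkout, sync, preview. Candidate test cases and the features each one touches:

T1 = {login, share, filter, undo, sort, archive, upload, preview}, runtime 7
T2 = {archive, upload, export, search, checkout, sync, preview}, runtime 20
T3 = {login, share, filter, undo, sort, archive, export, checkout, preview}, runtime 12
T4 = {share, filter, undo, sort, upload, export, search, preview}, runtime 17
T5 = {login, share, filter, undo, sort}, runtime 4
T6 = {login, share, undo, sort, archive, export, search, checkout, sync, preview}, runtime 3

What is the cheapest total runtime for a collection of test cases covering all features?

10

T1, T6 cover every feature at runtime 7 + 3 = 10.
Any cover uses at least 2 test cases; among all covering selections none totals below 10.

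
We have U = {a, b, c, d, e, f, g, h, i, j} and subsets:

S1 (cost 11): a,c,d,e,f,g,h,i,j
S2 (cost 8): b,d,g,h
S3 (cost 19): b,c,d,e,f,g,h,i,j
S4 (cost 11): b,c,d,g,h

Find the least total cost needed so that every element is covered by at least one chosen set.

S1, S2 cover every element at cost 11 + 8 = 19.
Any cover uses at least 2 sets; among all covering selections none totals below 19.

19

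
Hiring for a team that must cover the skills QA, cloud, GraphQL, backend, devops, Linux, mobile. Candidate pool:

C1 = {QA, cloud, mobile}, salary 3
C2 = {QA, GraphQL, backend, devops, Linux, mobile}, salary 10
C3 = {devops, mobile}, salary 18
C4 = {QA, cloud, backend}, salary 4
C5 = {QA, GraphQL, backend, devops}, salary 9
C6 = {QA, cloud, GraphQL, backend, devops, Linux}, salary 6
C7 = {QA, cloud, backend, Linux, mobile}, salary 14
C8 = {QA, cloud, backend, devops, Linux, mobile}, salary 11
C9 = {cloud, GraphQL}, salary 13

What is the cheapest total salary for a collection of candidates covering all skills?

C1, C6 cover every skill at salary 3 + 6 = 9.
Any cover uses at least 2 candidates; among all covering selections none totals below 9.

9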